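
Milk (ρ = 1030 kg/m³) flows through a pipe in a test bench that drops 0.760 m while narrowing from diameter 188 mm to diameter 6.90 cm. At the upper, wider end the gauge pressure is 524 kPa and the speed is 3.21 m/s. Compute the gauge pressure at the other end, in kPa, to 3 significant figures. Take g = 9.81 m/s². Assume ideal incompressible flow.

Mass conservation (A₁v₁ = A₂v₂) gives v₂ = 3.21 × 278/37.4 = 23.8 m/s.
Energy conservation along the streamline gives P₂ = P₁ − ½ρ(v₂² − v₁²) − ρg(h₂ − h₁).
P₂ = 524000 + ½·1030·(3.21² − 23.8²) − 1030·9.81·(−0.760) = 524000 + (-287000) − (-7680) = 245000 Pa.

P₂ ≈ 245 kPa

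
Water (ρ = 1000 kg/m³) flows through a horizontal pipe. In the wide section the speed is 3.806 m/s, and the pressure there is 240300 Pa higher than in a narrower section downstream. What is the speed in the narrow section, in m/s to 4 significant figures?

With h₁ = h₂, rearranging Bernoulli gives v₂ = √(v₁² + 2ΔP/ρ).
v₂ = √(3.806² + 2·240300/1000) = √(14.49 + 480.6) = 22.25 m/s.

v₂ = 22.25 m/s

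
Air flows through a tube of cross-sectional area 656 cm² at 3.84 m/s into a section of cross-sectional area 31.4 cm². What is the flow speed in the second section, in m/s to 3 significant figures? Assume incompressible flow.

v₂ ≈ 80.2 m/s

By continuity, v₂ = v₁·A₁/A₂ = 3.84·(656/31.4) = 80.2 m/s.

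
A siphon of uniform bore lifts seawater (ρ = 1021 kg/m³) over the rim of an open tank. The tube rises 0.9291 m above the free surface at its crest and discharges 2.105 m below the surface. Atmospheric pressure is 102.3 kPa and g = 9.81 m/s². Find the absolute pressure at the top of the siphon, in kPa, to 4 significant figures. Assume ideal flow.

Bernoulli surface→outlet gives ½v² = g·h_out, so v = √(2·9.81·2.105) = 6.427 m/s.
Continuity keeps v the same throughout the tube; from surface to crest, P_atm + 0 = P_top + ½ρv² + ρg·h_top.
P_top = 102300 − ½·1021·6.427² − 1021·9.81·0.9291 = 71910 Pa.

71.91 kPa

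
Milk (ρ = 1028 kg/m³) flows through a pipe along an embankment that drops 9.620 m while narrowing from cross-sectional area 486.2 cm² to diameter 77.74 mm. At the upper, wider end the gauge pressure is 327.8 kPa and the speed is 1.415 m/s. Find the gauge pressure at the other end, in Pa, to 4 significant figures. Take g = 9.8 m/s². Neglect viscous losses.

P₂ ≈ 317800 Pa

The volume flow rate is constant, so v₂ = (A₁/A₂)v₁ = (486.2/47.47)·1.415 = 14.49 m/s.
Applying Bernoulli between the two ends and solving for P₂: P₂ = P₁ + ½ρ(v₁² − v₂²) − ρgΔh.
P₂ = 327800 + ½·1028·(1.415² − 14.49²) − 1028·9.8·(−9.620) = 327800 + (-107000) − (-96920) = 317800 Pa.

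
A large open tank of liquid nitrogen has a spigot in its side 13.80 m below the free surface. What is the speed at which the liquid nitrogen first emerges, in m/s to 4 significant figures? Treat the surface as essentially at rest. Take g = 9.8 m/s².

Torricelli's result v = √(2gh) gives v = √(2·9.8·13.80) = 16.45 m/s.

v ≈ 16.45 m/s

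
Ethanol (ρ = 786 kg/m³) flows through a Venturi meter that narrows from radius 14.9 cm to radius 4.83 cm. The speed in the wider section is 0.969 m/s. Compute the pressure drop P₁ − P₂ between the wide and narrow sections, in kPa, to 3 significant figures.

Continuity gives A₁v₁ = A₂v₂, so v₂ = (697 cm²)/(73.3 cm²) × 0.969 m/s = 9.22 m/s.
With no height change, Bernoulli's equation is P₁ + ½ρv₁² = P₂ + ½ρv₂².
P₁ − P₂ = ½·786·(9.22² − 0.969²) = ½·786·84.1 = 33100 Pa.

ΔP ≈ 33.1 kPa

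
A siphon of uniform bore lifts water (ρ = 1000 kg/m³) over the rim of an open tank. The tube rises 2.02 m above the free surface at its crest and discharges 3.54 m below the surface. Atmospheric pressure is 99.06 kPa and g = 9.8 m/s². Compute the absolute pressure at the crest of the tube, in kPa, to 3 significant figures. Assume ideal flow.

P_top ≈ 44.6 kPa

Bernoulli surface→outlet gives ½v² = g·h_out, so v = √(2·9.8·3.54) = 8.33 m/s.
Continuity keeps v the same throughout the tube; from surface to crest, P_atm + 0 = P_top + ½ρv² + ρg·h_top.
P_top = 99060 − ½·1000·8.33² − 1000·9.8·2.02 = 44600 Pa.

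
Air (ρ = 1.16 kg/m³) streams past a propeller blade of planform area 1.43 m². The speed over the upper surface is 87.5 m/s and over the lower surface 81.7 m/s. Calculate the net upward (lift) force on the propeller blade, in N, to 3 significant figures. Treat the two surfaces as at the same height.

F ≈ 814 N

The faster flow above has the lower pressure; Bernoulli (same height) gives ΔP = ½ρ(v_up² − v_low²).
ΔP = ½·1.16·(87.5² − 81.7²) = 569 Pa.
Lift = ΔP · A = 569 × 1.43 = 814 N.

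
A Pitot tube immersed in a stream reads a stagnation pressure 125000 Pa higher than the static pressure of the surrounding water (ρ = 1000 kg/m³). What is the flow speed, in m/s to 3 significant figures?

v = 15.8 m/s

Bernoulli between the free stream and the stagnation point: ½ρv² = P_stag − P_static.
v = √(2ΔP/ρ) = √(2·125000/1000) = 15.8 m/s.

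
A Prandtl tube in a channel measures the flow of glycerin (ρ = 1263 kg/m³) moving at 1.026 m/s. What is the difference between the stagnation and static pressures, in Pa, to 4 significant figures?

ΔP = 664.8 Pa

Bernoulli between the free stream and the stagnation point: ½ρv² = P_stag − P_static.
ΔP = ½·1263·1.026² = 664.8 Pa.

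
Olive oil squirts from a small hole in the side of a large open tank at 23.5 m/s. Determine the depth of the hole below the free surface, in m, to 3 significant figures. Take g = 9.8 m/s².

Inverting v = √(2gh) gives h = v² / 2g.
h = 23.5²/(2·9.8) = 552/19.60 = 28.2 m.

h = 28.2 m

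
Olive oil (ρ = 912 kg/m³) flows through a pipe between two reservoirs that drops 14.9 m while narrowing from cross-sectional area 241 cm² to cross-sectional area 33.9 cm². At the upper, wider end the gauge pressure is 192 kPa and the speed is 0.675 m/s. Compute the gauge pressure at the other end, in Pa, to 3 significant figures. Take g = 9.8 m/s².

P₂ ≈ 315000 Pa

Mass conservation (A₁v₁ = A₂v₂) gives v₂ = 0.675 × 241/33.9 = 4.80 m/s.
Bernoulli: P₁ + ½ρv₁² + ρg h₁ = P₂ + ½ρv₂² + ρg h₂, so P₂ = P₁ + ½ρ(v₁² − v₂²) − ρg(h₂ − h₁).
P₂ = 192000 + ½·912·(0.675² − 4.80²) − 912·9.8·(−14.9) = 192000 + (-10300) − (-133000) = 315000 Pa.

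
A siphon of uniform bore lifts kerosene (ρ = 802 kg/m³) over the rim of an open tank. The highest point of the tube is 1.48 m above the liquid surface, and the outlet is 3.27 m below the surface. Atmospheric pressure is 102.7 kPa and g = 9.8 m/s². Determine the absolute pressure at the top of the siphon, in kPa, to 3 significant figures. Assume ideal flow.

P_top ≈ 65.4 kPa

The outlet speed comes from Torricelli: v = √(2g·3.27) = 8.01 m/s.
With constant cross-section the crest speed equals v; applying Bernoulli from the surface up to the crest, P_top = P_atm − ½ρv² − ρg·h_top.
P_top = 102700 − ½·802·8.01² − 802·9.8·1.48 = 65400 Pa.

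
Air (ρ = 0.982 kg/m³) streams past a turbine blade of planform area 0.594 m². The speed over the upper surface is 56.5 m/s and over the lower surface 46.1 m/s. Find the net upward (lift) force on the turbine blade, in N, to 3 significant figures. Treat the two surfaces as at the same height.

F = 311 N

From P + ½ρv² = const at equal height, P_low − P_up = ½ρ(v_up² − v_low²).
ΔP = ½·0.982·(56.5² − 46.1²) = 524 Pa.
Lift = ΔP · A = 524 × 0.594 = 311 N.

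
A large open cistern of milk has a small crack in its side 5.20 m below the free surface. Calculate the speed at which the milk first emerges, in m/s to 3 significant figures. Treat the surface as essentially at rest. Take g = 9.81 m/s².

Bernoulli from surface to hole (P equal, v_surface ≈ 0): v = √(2gh) = √(2×9.81×5.20) = 10.1 m/s.

v ≈ 10.1 m/s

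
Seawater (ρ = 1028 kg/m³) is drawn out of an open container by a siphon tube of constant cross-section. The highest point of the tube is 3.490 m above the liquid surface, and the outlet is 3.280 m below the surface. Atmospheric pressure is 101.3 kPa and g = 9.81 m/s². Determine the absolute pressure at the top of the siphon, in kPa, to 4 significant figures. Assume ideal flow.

From the surface to the outlet (both open to atmosphere, surface at rest): v = √(2g·h_out) = √(2·9.81·3.280) = 8.022 m/s.
The bore is uniform, so the speed at the crest is the same v. Bernoulli surface→crest: P_atm = P_top + ½ρv² + ρg·h_top.
P_top = 101300 − ½·1028·8.022² − 1028·9.81·3.490 = 33030 Pa.

33.03 kPa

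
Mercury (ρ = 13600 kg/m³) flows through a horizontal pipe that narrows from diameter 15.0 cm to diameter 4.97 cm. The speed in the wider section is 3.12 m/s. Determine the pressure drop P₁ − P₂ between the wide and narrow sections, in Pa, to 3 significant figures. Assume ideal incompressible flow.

By continuity, v₂ = v₁·A₁/A₂ = 3.12·(177/19.4) = 28.4 m/s.
Bernoulli (h₁ = h₂): P₁ − P₂ = ½ρ(v₂² − v₁²).
P₁ − P₂ = ½·13600·(28.4² − 3.12²) = ½·13600·798 = 5430000 Pa.

5430000 Pa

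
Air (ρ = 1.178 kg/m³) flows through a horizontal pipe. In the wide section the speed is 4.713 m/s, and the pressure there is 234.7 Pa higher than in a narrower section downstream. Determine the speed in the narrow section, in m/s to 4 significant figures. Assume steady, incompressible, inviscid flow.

20.51 m/s

With h₁ = h₂, rearranging Bernoulli gives v₂ = √(v₁² + 2ΔP/ρ).
v₂ = √(4.713² + 2·234.7/1.178) = √(22.21 + 398.5) = 20.51 m/s.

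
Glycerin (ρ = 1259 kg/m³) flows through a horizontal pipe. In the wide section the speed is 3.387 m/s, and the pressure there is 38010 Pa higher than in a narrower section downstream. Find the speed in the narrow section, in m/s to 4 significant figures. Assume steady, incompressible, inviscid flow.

8.477 m/s

Horizontal Bernoulli: P₁ + ½ρv₁² = P₂ + ½ρv₂², so v₂² = v₁² + 2(P₁ − P₂)/ρ.
v₂ = √(3.387² + 2·38010/1259) = √(11.47 + 60.38) = 8.477 m/s.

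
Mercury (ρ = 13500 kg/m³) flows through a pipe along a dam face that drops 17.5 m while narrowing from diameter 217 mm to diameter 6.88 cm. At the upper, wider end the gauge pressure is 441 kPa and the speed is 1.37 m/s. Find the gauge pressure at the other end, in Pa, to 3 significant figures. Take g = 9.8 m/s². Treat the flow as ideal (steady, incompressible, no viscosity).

1520000 Pa

By continuity, v₂ = v₁·A₁/A₂ = 1.37·(370/37.2) = 13.6 m/s.
Applying Bernoulli between the two ends and solving for P₂: P₂ = P₁ + ½ρ(v₁² − v₂²) − ρgΔh.
P₂ = 441000 + ½·13500·(1.37² − 13.6²) − 13500·9.8·(−17.5) = 441000 + (-1240000) − (-2320000) = 1520000 Pa.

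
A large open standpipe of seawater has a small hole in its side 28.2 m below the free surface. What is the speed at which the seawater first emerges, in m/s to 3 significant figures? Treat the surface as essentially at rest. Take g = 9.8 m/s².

23.5 m/s

Bernoulli from surface to hole (P equal, v_surface ≈ 0): v = √(2gh) = √(2×9.8×28.2) = 23.5 m/s.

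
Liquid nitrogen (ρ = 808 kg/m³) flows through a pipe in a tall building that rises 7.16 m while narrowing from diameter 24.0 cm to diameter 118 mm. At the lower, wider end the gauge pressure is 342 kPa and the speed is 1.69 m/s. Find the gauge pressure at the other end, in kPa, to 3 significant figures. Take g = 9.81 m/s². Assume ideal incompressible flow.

By continuity, v₂ = v₁·A₁/A₂ = 1.69·(452/109) = 6.99 m/s.
Applying Bernoulli between the two ends and solving for P₂: P₂ = P₁ + ½ρ(v₁² − v₂²) − ρgΔh.
P₂ = 342000 + ½·808·(1.69² − 6.99²) − 808·9.81·(+7.16) = 342000 + (-18600) − (56800) = 267000 Pa.

P₂ = 267 kPa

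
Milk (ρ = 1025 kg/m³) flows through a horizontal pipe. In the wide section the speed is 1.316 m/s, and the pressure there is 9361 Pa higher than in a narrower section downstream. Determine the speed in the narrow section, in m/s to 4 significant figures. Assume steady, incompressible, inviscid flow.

v₂ = 4.472 m/s

With h₁ = h₂, rearranging Bernoulli gives v₂ = √(v₁² + 2ΔP/ρ).
v₂ = √(1.316² + 2·9361/1025) = √(1.732 + 18.27) = 4.472 m/s.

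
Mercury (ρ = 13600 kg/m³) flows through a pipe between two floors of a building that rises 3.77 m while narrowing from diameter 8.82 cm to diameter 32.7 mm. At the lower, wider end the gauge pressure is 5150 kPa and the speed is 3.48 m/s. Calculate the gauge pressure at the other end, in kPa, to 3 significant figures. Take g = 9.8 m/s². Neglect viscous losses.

P₂ ≈ 371 kPa

The volume flow rate is constant, so v₂ = (A₁/A₂)v₁ = (61.1/8.40)·3.48 = 25.3 m/s.
Applying Bernoulli between the two ends and solving for P₂: P₂ = P₁ + ½ρ(v₁² − v₂²) − ρgΔh.
P₂ = 5150000 + ½·13600·(3.48² − 25.3²) − 13600·9.8·(+3.77) = 5150000 + (-4280000) − (502000) = 371000 Pa.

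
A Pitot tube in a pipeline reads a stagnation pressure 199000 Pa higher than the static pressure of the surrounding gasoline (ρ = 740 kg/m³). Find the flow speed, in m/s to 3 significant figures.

At the stagnation point the flow is brought to rest, so Bernoulli gives P_stag − P_static = ½ρv².
v = √(2ΔP/ρ) = √(2·199000/740) = 23.2 m/s.

v = 23.2 m/s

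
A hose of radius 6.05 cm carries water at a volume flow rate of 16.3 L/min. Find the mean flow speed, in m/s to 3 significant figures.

Q = 16.3 L/min = 0.000272 m³/s.
v = Q/A = 0.000272 / 0.0115 = 0.0236 m/s.

v = 0.0236 m/s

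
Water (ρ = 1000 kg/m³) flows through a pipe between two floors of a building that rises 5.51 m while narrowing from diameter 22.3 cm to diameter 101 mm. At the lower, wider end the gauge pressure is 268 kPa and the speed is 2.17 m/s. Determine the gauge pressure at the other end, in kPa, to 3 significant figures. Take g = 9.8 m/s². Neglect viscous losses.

P₂ ≈ 160 kPa

Continuity gives A₁v₁ = A₂v₂, so v₂ = (391 cm²)/(80.1 cm²) × 2.17 m/s = 10.6 m/s.
Applying Bernoulli between the two ends and solving for P₂: P₂ = P₁ + ½ρ(v₁² − v₂²) − ρgΔh.
P₂ = 268000 + ½·1000·(2.17² − 10.6²) − 1000·9.8·(+5.51) = 268000 + (-53600) − (54000) = 160000 Pa.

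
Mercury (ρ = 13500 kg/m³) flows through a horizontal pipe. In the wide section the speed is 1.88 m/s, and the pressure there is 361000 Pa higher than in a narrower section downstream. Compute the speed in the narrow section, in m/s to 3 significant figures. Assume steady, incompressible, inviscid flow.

Horizontal Bernoulli: P₁ + ½ρv₁² = P₂ + ½ρv₂², so v₂² = v₁² + 2(P₁ − P₂)/ρ.
v₂ = √(1.88² + 2·361000/13500) = √(3.53 + 53.5) = 7.55 m/s.

v₂ ≈ 7.55 m/s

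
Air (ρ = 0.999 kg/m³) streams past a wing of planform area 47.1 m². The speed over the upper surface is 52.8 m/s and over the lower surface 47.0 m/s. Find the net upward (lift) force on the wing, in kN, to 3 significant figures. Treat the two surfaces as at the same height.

13.6 kN

The faster flow above has the lower pressure; Bernoulli (same height) gives ΔP = ½ρ(v_up² − v_low²).
ΔP = ½·0.999·(52.8² − 47.0²) = 289 Pa.
Lift = ΔP · A = 289 × 47.1 = 13600 N.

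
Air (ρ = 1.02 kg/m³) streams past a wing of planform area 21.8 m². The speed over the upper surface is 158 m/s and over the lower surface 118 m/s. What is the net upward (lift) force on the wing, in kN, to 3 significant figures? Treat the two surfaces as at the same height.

The faster flow above has the lower pressure; Bernoulli (same height) gives ΔP = ½ρ(v_up² − v_low²).
ΔP = ½·1.02·(158² − 118²) = 5630 Pa.
Lift = ΔP · A = 5630 × 21.8 = 123000 N.

F ≈ 123 kN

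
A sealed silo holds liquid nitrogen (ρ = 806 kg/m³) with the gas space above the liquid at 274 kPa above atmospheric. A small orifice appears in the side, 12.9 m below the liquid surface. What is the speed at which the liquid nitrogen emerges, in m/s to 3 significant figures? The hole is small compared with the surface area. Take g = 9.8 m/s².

30.5 m/s

Take point 1 at the surface (v₁ ≈ 0) and point 2 at the hole (at atmospheric pressure). Bernoulli: P₁ + ρg h = P_atm + ½ρv₂².
With P₁ − P_atm = 274000 Pa, v₂ = √(2gh + 2ΔP/ρ) = √(2·9.8·12.9 + 2·274000/806) = 30.5 m/s.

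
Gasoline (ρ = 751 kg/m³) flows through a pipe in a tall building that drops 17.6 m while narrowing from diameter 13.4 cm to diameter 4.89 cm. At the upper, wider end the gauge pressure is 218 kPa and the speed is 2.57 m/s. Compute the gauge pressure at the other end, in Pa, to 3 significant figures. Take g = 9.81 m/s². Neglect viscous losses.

The volume flow rate is constant, so v₂ = (A₁/A₂)v₁ = (141/18.8)·2.57 = 19.3 m/s.
Bernoulli: P₁ + ½ρv₁² + ρg h₁ = P₂ + ½ρv₂² + ρg h₂, so P₂ = P₁ + ½ρ(v₁² − v₂²) − ρg(h₂ − h₁).
P₂ = 218000 + ½·751·(2.57² − 19.3²) − 751·9.81·(−17.6) = 218000 + (-137000) − (-130000) = 210000 Pa.

P₂ = 210000 Pa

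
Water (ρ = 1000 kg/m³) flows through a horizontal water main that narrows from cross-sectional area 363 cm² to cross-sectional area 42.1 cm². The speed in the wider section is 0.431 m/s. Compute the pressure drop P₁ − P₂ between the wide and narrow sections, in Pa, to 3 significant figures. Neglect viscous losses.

ΔP = 6810 Pa

Mass conservation (A₁v₁ = A₂v₂) gives v₂ = 0.431 × 363/42.1 = 3.72 m/s.
Bernoulli (h₁ = h₂): P₁ − P₂ = ½ρ(v₂² − v₁²).
P₁ − P₂ = ½·1000·(3.72² − 0.431²) = ½·1000·13.6 = 6810 Pa.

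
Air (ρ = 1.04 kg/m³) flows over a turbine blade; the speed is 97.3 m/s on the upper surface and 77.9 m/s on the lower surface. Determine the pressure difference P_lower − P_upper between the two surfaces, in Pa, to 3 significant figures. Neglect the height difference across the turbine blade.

ΔP = 1770 Pa

Bernoulli (same height): P_lower − P_upper = ½ρ(v_upper² − v_lower²).
ΔP = ½·1.04·(97.3² − 77.9²) = 1770 Pa.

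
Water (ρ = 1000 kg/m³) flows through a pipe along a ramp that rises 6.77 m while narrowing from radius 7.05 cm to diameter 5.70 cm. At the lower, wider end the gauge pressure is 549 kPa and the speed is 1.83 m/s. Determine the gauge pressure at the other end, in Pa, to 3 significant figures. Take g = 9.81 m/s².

By continuity, v₂ = v₁·A₁/A₂ = 1.83·(156/25.5) = 11.2 m/s.
Applying Bernoulli between the two ends and solving for P₂: P₂ = P₁ + ½ρ(v₁² − v₂²) − ρgΔh.
P₂ = 549000 + ½·1000·(1.83² − 11.2²) − 1000·9.81·(+6.77) = 549000 + (-61000) − (66400) = 422000 Pa.

P₂ ≈ 422000 Pa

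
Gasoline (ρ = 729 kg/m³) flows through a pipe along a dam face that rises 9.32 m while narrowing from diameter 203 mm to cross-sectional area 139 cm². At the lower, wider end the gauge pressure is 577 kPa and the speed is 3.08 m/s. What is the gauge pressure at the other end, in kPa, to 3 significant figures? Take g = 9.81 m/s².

The volume flow rate is constant, so v₂ = (A₁/A₂)v₁ = (324/139)·3.08 = 7.17 m/s.
Applying Bernoulli between the two ends and solving for P₂: P₂ = P₁ + ½ρ(v₁² − v₂²) − ρgΔh.
P₂ = 577000 + ½·729·(3.08² − 7.17²) − 729·9.81·(+9.32) = 577000 + (-15300) − (66700) = 495000 Pa.

P₂ ≈ 495 kPa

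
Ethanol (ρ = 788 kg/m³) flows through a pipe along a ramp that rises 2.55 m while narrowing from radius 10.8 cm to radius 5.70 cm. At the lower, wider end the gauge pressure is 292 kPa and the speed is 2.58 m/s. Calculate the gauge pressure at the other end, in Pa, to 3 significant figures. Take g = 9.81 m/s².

241000 Pa

By continuity, v₂ = v₁·A₁/A₂ = 2.58·(366/102) = 9.26 m/s.
Applying Bernoulli between the two ends and solving for P₂: P₂ = P₁ + ½ρ(v₁² − v₂²) − ρgΔh.
P₂ = 292000 + ½·788·(2.58² − 9.26²) − 788·9.81·(+2.55) = 292000 + (-31200) − (19700) = 241000 Pa.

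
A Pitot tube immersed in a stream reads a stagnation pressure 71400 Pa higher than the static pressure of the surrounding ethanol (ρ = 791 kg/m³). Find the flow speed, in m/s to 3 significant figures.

Bernoulli between the free stream and the stagnation point: ½ρv² = P_stag − P_static.
v = √(2ΔP/ρ) = √(2·71400/791) = 13.4 m/s.

v = 13.4 m/s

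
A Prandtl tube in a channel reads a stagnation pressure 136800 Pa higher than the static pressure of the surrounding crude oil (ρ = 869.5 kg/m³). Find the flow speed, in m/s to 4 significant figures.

v ≈ 17.74 m/s

Bernoulli between the free stream and the stagnation point: ½ρv² = P_stag − P_static.
v = √(2ΔP/ρ) = √(2·136800/869.5) = 17.74 m/s.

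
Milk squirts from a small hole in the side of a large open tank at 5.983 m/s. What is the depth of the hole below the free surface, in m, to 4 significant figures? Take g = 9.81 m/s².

Inverting v = √(2gh) gives h = v² / 2g.
h = 5.983²/(2·9.81) = 35.80/19.62 = 1.824 m.

h = 1.824 m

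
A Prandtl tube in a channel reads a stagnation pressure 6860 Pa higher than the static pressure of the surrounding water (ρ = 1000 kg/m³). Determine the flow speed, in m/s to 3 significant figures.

v ≈ 3.70 m/s

The dynamic pressure equals the rise in static pressure at the stagnation point: ΔP = ½ρv².
v = √(2ΔP/ρ) = √(2·6860/1000) = 3.70 m/s.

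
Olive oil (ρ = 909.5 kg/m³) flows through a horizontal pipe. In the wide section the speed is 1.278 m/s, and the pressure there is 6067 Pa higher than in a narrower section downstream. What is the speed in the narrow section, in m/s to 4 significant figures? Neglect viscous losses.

v₂ ≈ 3.870 m/s

With h₁ = h₂, rearranging Bernoulli gives v₂ = √(v₁² + 2ΔP/ρ).
v₂ = √(1.278² + 2·6067/909.5) = √(1.633 + 13.34) = 3.870 m/s.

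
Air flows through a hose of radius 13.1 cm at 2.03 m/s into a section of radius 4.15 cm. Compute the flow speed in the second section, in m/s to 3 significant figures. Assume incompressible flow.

Continuity gives A₁v₁ = A₂v₂, so v₂ = (539 cm²)/(54.1 cm²) × 2.03 m/s = 20.2 m/s.

v₂ ≈ 20.2 m/s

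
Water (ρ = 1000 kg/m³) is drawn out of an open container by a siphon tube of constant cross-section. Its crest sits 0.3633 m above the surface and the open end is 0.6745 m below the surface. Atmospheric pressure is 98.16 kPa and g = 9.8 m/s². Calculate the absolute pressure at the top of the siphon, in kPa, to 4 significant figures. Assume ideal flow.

From the surface to the outlet (both open to atmosphere, surface at rest): v = √(2g·h_out) = √(2·9.8·0.6745) = 3.636 m/s.
With constant cross-section the crest speed equals v; applying Bernoulli from the surface up to the crest, P_top = P_atm − ½ρv² − ρg·h_top.
P_top = 98160 − ½·1000·3.636² − 1000·9.8·0.3633 = 87990 Pa.

P_top = 87.99 kPa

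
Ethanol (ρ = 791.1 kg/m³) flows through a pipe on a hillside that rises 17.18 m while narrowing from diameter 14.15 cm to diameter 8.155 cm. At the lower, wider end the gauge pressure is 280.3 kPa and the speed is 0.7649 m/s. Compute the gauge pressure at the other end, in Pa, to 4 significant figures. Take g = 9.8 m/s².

The volume flow rate is constant, so v₂ = (A₁/A₂)v₁ = (157.3/52.23)·0.7649 = 2.303 m/s.
Energy conservation along the streamline gives P₂ = P₁ − ½ρ(v₂² − v₁²) − ρg(h₂ − h₁).
P₂ = 280300 + ½·791.1·(0.7649² − 2.303²) − 791.1·9.8·(+17.18) = 280300 + (-1866) − (133200) = 145200 Pa.

P₂ ≈ 145200 Pa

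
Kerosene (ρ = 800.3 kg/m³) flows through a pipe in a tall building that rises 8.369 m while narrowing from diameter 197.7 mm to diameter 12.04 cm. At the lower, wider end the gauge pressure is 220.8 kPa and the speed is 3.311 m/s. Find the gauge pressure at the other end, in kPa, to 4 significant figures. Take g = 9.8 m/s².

P₂ ≈ 127.7 kPa

Mass conservation (A₁v₁ = A₂v₂) gives v₂ = 3.311 × 307.0/113.9 = 8.927 m/s.
Bernoulli: P₁ + ½ρv₁² + ρg h₁ = P₂ + ½ρv₂² + ρg h₂, so P₂ = P₁ + ½ρ(v₁² − v₂²) − ρg(h₂ − h₁).
P₂ = 220800 + ½·800.3·(3.311² − 8.927²) − 800.3·9.8·(+8.369) = 220800 + (-27500) − (65640) = 127700 Pa.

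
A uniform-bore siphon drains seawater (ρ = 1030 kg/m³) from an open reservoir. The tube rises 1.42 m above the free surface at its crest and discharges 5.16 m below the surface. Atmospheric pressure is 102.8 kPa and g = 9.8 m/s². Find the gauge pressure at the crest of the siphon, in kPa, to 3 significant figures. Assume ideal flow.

P_gauge = -66.4 kPa

Bernoulli surface→outlet gives ½v² = g·h_out, so v = √(2·9.8·5.16) = 10.1 m/s.
With constant cross-section the crest speed equals v; applying Bernoulli from the surface up to the crest, P_top = P_atm − ½ρv² − ρg·h_top.
P_top = 102800 − ½·1030·10.1² − 1030·9.8·1.42 = 36400 Pa. So P_gauge = P_top − P_atm = -66400 Pa.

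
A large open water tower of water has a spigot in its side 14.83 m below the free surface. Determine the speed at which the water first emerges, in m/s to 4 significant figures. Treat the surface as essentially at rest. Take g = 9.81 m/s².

17.06 m/s

With the surface at rest and both surface and jet at atmospheric pressure, Bernoulli gives ρg h = ½ρv², so v = √(2gh) = √(2·9.81·14.83) = 17.06 m/s.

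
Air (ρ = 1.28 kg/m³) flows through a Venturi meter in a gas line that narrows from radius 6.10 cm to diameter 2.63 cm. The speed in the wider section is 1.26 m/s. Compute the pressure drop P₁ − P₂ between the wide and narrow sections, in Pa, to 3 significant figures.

The volume flow rate is constant, so v₂ = (A₁/A₂)v₁ = (117/5.43)·1.26 = 27.1 m/s.
Along the horizontal streamline, P + ½ρv² is constant.
P₁ − P₂ = ½·1.28·(27.1² − 1.26²) = ½·1.28·734 = 469 Pa.

469 Pa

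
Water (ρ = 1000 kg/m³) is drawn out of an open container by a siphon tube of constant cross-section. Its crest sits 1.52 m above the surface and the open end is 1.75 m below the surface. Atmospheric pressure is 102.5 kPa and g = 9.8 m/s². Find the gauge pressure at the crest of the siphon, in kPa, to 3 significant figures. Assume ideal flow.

The outlet speed comes from Torricelli: v = √(2g·1.75) = 5.86 m/s.
With constant cross-section the crest speed equals v; applying Bernoulli from the surface up to the crest, P_top = P_atm − ½ρv² − ρg·h_top.
P_top = 102500 − ½·1000·5.86² − 1000·9.8·1.52 = 70500 Pa. So P_gauge = P_top − P_atm = -32000 Pa.

-32.0 kPa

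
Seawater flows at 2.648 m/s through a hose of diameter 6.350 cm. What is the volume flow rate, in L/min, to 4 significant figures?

Q = 503.2 L/min

Q = A·v = 0.003167 m² × 2.648 m/s = 0.008386 m³/s.
Converting: 0.008386 m³/s × 60000 = 503.2 L/min.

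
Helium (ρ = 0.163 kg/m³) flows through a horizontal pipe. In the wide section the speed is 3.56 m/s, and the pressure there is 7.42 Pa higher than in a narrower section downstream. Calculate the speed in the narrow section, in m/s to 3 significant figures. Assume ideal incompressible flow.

v₂ ≈ 10.2 m/s

With h₁ = h₂, rearranging Bernoulli gives v₂ = √(v₁² + 2ΔP/ρ).
v₂ = √(3.56² + 2·7.42/0.163) = √(12.7 + 91.0) = 10.2 m/s.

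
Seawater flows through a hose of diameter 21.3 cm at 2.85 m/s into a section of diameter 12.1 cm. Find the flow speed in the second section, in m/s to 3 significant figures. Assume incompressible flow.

v₂ ≈ 8.83 m/s

Continuity gives A₁v₁ = A₂v₂, so v₂ = (356 cm²)/(115 cm²) × 2.85 m/s = 8.83 m/s.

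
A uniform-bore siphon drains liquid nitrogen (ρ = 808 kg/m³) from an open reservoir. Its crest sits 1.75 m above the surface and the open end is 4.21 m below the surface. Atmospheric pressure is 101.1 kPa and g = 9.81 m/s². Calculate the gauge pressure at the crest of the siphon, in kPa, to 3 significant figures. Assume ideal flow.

-47.2 kPa

From the surface to the outlet (both open to atmosphere, surface at rest): v = √(2g·h_out) = √(2·9.81·4.21) = 9.09 m/s.
The bore is uniform, so the speed at the crest is the same v. Bernoulli surface→crest: P_atm = P_top + ½ρv² + ρg·h_top.
P_top = 101100 − ½·808·9.09² − 808·9.81·1.75 = 53900 Pa. So P_gauge = P_top − P_atm = -47200 Pa.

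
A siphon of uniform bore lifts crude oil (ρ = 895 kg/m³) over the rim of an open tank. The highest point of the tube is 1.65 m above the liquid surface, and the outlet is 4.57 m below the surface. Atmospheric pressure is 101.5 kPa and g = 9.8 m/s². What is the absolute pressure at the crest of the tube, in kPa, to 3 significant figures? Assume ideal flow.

From the surface to the outlet (both open to atmosphere, surface at rest): v = √(2g·h_out) = √(2·9.8·4.57) = 9.46 m/s.
The bore is uniform, so the speed at the crest is the same v. Bernoulli surface→crest: P_atm = P_top + ½ρv² + ρg·h_top.
P_top = 101500 − ½·895·9.46² − 895·9.8·1.65 = 46900 Pa.

P_top ≈ 46.9 kPa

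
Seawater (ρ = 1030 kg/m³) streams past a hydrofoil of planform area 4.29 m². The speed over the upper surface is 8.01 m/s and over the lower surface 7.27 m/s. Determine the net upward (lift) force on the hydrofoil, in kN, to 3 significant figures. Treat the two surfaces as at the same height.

From P + ½ρv² = const at equal height, P_low − P_up = ½ρ(v_up² − v_low²).
ΔP = ½·1030·(8.01² − 7.27²) = 5820 Pa.
Lift = ΔP · A = 5820 × 4.29 = 25000 N.

F ≈ 25.0 kN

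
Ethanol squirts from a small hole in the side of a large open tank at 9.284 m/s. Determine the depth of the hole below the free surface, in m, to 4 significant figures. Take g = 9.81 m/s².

Torricelli: v = √(2gh), so h = v²/(2g).
h = 9.284²/(2·9.81) = 86.19/19.62 = 4.393 m.

h ≈ 4.393 m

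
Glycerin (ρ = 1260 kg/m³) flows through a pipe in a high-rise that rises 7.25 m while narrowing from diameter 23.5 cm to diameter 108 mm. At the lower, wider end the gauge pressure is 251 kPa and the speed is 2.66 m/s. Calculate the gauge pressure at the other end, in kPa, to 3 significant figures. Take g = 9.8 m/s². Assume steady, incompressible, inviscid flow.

Continuity gives A₁v₁ = A₂v₂, so v₂ = (434 cm²)/(91.6 cm²) × 2.66 m/s = 12.6 m/s.
Energy conservation along the streamline gives P₂ = P₁ − ½ρ(v₂² − v₁²) − ρg(h₂ − h₁).
P₂ = 251000 + ½·1260·(2.66² − 12.6²) − 1260·9.8·(+7.25) = 251000 + (-95500) − (89500) = 66000 Pa.

P₂ ≈ 66.0 kPa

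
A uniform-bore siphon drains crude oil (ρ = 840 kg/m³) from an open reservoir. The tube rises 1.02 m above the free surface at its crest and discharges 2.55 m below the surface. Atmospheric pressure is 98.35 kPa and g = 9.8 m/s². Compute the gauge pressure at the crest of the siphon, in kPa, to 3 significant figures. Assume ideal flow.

P_gauge ≈ -29.4 kPa

From the surface to the outlet (both open to atmosphere, surface at rest): v = √(2g·h_out) = √(2·9.8·2.55) = 7.07 m/s.
The bore is uniform, so the speed at the crest is the same v. Bernoulli surface→crest: P_atm = P_top + ½ρv² + ρg·h_top.
P_top = 98350 − ½·840·7.07² − 840·9.8·1.02 = 69000 Pa. So P_gauge = P_top − P_atm = -29400 Pa.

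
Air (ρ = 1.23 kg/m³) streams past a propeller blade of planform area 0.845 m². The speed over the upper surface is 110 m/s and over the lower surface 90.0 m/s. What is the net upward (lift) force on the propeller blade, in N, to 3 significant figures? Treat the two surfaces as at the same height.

F ≈ 2080 N

The faster flow above has the lower pressure; Bernoulli (same height) gives ΔP = ½ρ(v_up² − v_low²).
ΔP = ½·1.23·(110² − 90.0²) = 2460 Pa.
Lift = ΔP · A = 2460 × 0.845 = 2080 N.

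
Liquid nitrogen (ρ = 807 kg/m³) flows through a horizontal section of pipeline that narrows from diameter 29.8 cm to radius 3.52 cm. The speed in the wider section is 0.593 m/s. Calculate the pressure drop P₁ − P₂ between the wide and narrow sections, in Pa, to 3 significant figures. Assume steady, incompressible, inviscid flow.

ΔP = 45400 Pa

Mass conservation (A₁v₁ = A₂v₂) gives v₂ = 0.593 × 697/38.9 = 10.6 m/s.
Bernoulli (h₁ = h₂): P₁ − P₂ = ½ρ(v₂² − v₁²).
P₁ − P₂ = ½·807·(10.6² − 0.593²) = ½·807·113 = 45400 Pa.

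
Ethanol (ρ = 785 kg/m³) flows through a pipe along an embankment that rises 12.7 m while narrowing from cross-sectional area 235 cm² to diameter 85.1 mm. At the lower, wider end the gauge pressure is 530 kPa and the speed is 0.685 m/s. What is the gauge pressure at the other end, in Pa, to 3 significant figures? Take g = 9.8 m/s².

The volume flow rate is constant, so v₂ = (A₁/A₂)v₁ = (235/56.9)·0.685 = 2.83 m/s.
Energy conservation along the streamline gives P₂ = P₁ − ½ρ(v₂² − v₁²) − ρg(h₂ − h₁).
P₂ = 530000 + ½·785·(0.685² − 2.83²) − 785·9.8·(+12.7) = 530000 + (-2960) − (97700) = 429000 Pa.

P₂ = 429000 Pa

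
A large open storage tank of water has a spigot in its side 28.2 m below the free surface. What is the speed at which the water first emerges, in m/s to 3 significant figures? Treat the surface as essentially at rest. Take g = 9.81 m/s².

v ≈ 23.5 m/s

Bernoulli from surface to hole (P equal, v_surface ≈ 0): v = √(2gh) = √(2×9.81×28.2) = 23.5 m/s.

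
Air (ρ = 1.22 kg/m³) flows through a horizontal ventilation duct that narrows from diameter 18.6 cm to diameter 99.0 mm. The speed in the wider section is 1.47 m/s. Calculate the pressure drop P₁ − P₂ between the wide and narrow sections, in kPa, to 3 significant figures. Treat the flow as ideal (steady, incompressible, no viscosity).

0.0151 kPa

The volume flow rate is constant, so v₂ = (A₁/A₂)v₁ = (272/77.0)·1.47 = 5.19 m/s.
With no height change, Bernoulli's equation is P₁ + ½ρv₁² = P₂ + ½ρv₂².
P₁ − P₂ = ½·1.22·(5.19² − 1.47²) = ½·1.22·24.8 = 15.1 Pa.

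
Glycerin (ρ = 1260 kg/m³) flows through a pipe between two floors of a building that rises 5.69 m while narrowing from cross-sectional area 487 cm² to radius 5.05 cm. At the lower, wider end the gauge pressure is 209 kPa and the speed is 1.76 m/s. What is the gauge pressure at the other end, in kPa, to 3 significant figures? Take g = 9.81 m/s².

68.5 kPa

Continuity gives A₁v₁ = A₂v₂, so v₂ = (487 cm²)/(80.1 cm²) × 1.76 m/s = 10.7 m/s.
Bernoulli: P₁ + ½ρv₁² + ρg h₁ = P₂ + ½ρv₂² + ρg h₂, so P₂ = P₁ + ½ρ(v₁² − v₂²) − ρg(h₂ − h₁).
P₂ = 209000 + ½·1260·(1.76² − 10.7²) − 1260·9.81·(+5.69) = 209000 + (-70200) − (70300) = 68500 Pa.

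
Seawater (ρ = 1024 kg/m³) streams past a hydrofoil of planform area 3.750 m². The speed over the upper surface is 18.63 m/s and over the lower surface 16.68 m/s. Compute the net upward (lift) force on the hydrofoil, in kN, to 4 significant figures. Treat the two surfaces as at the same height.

132.2 kN

From P + ½ρv² = const at equal height, P_low − P_up = ½ρ(v_up² − v_low²).
ΔP = ½·1024·(18.63² − 16.68²) = 35250 Pa.
Lift = ΔP · A = 35250 × 3.750 = 132200 N.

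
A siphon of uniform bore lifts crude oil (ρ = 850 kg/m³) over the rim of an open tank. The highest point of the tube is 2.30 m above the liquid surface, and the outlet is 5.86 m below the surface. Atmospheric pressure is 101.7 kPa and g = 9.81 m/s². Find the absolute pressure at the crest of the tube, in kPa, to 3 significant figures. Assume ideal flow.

The outlet speed comes from Torricelli: v = √(2g·5.86) = 10.7 m/s.
Continuity keeps v the same throughout the tube; from surface to crest, P_atm + 0 = P_top + ½ρv² + ρg·h_top.
P_top = 101700 − ½·850·10.7² − 850·9.81·2.30 = 33700 Pa.

P_top ≈ 33.7 kPa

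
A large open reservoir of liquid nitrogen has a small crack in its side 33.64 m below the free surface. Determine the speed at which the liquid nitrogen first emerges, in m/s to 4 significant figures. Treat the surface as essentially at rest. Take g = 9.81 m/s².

v ≈ 25.69 m/s

With the surface at rest and both surface and jet at atmospheric pressure, Bernoulli gives ρg h = ½ρv², so v = √(2gh) = √(2·9.81·33.64) = 25.69 m/s.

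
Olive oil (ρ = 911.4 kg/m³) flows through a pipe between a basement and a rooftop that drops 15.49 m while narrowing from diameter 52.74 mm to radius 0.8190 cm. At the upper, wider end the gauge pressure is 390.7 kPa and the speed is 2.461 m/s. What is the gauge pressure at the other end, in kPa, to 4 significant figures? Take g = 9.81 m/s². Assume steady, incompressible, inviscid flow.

Mass conservation (A₁v₁ = A₂v₂) gives v₂ = 2.461 × 21.85/2.107 = 25.51 m/s.
Energy conservation along the streamline gives P₂ = P₁ − ½ρ(v₂² − v₁²) − ρg(h₂ − h₁).
P₂ = 390700 + ½·911.4·(2.461² − 25.51²) − 911.4·9.81·(−15.49) = 390700 + (-293900) − (-138500) = 235300 Pa.

P₂ ≈ 235.3 kPa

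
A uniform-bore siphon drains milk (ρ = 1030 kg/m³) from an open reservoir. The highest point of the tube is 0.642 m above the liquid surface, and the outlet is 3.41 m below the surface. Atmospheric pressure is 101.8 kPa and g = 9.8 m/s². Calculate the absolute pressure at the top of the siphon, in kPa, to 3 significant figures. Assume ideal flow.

P_top = 60.9 kPa

Bernoulli surface→outlet gives ½v² = g·h_out, so v = √(2·9.8·3.41) = 8.18 m/s.
With constant cross-section the crest speed equals v; applying Bernoulli from the surface up to the crest, P_top = P_atm − ½ρv² − ρg·h_top.
P_top = 101800 − ½·1030·8.18² − 1030·9.8·0.642 = 60900 Pa.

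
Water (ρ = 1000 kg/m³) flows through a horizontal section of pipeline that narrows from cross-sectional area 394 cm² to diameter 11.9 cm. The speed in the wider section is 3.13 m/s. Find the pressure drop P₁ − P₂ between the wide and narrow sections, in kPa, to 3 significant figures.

ΔP ≈ 56.6 kPa

Mass conservation (A₁v₁ = A₂v₂) gives v₂ = 3.13 × 394/111 = 11.1 m/s.
With no height change, Bernoulli's equation is P₁ + ½ρv₁² = P₂ + ½ρv₂².
P₁ − P₂ = ½·1000·(11.1² − 3.13²) = ½·1000·113 = 56600 Pa.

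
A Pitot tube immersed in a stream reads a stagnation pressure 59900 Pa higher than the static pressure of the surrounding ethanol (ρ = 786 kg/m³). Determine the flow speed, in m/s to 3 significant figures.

Bernoulli between the free stream and the stagnation point: ½ρv² = P_stag − P_static.
v = √(2ΔP/ρ) = √(2·59900/786) = 12.3 m/s.

v ≈ 12.3 m/s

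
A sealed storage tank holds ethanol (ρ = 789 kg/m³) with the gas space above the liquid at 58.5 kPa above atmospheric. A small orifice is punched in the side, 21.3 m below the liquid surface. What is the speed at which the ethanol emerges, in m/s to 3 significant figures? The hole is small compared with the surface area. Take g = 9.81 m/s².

Take point 1 at the surface (v₁ ≈ 0) and point 2 at the hole (at atmospheric pressure). Bernoulli: P₁ + ρg h = P_atm + ½ρv₂².
With P₁ − P_atm = 58500 Pa, v₂ = √(2gh + 2ΔP/ρ) = √(2·9.81·21.3 + 2·58500/789) = 23.8 m/s.

v = 23.8 m/s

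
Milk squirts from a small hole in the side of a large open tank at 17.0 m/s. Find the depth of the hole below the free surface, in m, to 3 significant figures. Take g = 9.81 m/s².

h ≈ 14.7 m

For a small hole in a large open tank, ½v² = gh, giving h = v²/(2g).
h = 17.0²/(2·9.81) = 289/19.62 = 14.7 m.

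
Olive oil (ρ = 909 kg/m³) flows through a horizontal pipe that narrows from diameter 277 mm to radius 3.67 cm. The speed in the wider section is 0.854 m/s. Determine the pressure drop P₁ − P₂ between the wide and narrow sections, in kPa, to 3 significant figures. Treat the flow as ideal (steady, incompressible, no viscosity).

ΔP = 66.9 kPa

Mass conservation (A₁v₁ = A₂v₂) gives v₂ = 0.854 × 603/42.3 = 12.2 m/s.
Along the horizontal streamline, P + ½ρv² is constant.
P₁ − P₂ = ½·909·(12.2² − 0.854²) = ½·909·147 = 66900 Pa.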